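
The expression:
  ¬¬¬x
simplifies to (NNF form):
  ¬x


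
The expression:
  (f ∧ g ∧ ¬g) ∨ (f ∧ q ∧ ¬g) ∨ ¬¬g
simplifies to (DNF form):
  g ∨ (f ∧ q)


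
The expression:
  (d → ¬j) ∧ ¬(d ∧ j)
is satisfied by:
  {d: False, j: False}
  {j: True, d: False}
  {d: True, j: False}


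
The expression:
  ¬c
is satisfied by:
  {c: False}


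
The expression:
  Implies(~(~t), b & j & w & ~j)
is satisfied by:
  {t: False}


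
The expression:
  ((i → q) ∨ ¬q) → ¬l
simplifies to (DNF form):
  ¬l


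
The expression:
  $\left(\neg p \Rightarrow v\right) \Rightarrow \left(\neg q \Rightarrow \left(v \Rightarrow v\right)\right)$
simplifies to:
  $\text{True}$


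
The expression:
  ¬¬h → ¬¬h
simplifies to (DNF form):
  True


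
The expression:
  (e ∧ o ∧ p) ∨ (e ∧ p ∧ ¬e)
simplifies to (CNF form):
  e ∧ o ∧ p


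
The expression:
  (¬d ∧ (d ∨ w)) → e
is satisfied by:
  {d: True, e: True, w: False}
  {d: True, w: False, e: False}
  {e: True, w: False, d: False}
  {e: False, w: False, d: False}
  {d: True, e: True, w: True}
  {d: True, w: True, e: False}
  {e: True, w: True, d: False}


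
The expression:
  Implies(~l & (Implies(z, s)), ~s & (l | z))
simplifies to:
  l | (z & ~s)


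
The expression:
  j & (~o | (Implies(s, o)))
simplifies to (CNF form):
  j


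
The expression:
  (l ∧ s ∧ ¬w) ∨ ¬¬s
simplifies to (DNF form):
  s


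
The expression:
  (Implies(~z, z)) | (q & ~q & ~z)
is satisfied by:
  {z: True}


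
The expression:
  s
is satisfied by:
  {s: True}


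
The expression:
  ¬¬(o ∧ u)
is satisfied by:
  {u: True, o: True}


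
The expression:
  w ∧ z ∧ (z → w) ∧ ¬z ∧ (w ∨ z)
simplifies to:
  False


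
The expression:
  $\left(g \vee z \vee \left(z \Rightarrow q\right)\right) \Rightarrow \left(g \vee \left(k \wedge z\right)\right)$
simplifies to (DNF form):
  $g \vee \left(k \wedge z\right)$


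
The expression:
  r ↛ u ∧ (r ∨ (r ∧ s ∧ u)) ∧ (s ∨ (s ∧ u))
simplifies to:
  r ∧ s ∧ ¬u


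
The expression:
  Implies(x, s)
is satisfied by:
  {s: True, x: False}
  {x: False, s: False}
  {x: True, s: True}


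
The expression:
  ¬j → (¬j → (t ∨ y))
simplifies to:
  j ∨ t ∨ y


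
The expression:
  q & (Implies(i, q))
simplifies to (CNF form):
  q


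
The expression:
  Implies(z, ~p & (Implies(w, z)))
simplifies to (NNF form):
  ~p | ~z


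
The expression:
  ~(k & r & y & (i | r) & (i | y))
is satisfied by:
  {k: False, y: False, r: False}
  {r: True, k: False, y: False}
  {y: True, k: False, r: False}
  {r: True, y: True, k: False}
  {k: True, r: False, y: False}
  {r: True, k: True, y: False}
  {y: True, k: True, r: False}


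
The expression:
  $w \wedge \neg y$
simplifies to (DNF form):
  $w \wedge \neg y$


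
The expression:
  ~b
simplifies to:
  ~b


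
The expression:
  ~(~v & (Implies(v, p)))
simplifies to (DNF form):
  v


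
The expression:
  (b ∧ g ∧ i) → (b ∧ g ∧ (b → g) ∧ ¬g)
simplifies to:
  ¬b ∨ ¬g ∨ ¬i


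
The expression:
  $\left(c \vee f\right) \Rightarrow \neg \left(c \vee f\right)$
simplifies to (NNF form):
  $\neg c \wedge \neg f$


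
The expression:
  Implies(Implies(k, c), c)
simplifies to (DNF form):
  c | k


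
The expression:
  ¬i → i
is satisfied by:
  {i: True}


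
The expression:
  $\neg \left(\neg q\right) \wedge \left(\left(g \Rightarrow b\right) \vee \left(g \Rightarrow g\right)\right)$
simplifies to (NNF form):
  $q$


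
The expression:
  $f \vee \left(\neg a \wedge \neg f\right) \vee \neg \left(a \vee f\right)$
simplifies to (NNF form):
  $f \vee \neg a$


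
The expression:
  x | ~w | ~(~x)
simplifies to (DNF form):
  x | ~w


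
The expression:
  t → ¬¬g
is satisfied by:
  {g: True, t: False}
  {t: False, g: False}
  {t: True, g: True}


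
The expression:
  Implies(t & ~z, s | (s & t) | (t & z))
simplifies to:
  s | z | ~t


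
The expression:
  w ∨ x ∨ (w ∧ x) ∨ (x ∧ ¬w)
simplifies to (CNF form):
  w ∨ x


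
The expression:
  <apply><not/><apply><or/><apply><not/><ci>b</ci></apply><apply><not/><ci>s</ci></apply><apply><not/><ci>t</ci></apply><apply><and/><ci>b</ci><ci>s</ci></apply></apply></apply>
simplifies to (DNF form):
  <false/>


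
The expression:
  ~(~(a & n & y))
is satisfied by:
  {a: True, y: True, n: True}


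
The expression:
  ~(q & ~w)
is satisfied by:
  {w: True, q: False}
  {q: False, w: False}
  {q: True, w: True}


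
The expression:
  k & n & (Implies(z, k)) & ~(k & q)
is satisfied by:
  {k: True, n: True, q: False}


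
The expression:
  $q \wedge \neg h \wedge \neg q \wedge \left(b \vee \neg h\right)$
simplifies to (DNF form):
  $\text{False}$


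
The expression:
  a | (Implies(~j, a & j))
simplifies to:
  a | j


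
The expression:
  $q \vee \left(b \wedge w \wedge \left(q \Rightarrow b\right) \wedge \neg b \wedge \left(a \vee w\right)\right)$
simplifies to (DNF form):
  $q$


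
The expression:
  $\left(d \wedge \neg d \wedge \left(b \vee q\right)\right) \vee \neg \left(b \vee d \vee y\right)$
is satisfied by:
  {d: False, y: False, b: False}


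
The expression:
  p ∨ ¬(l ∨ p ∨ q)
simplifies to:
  p ∨ (¬l ∧ ¬q)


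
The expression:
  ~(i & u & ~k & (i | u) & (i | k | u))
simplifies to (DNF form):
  k | ~i | ~u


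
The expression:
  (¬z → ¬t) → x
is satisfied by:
  {x: True, t: True, z: False}
  {x: True, z: False, t: False}
  {x: True, t: True, z: True}
  {x: True, z: True, t: False}
  {t: True, z: False, x: False}


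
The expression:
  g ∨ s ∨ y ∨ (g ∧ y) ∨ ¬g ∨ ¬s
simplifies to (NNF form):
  True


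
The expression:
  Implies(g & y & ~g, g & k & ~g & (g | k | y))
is always true.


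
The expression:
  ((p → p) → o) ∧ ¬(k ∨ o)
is never true.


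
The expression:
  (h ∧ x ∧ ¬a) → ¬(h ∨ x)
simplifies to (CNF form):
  a ∨ ¬h ∨ ¬x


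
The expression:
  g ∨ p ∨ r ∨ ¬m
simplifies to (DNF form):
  g ∨ p ∨ r ∨ ¬m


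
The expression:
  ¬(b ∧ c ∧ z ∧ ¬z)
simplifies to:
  True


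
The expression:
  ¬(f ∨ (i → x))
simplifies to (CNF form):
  i ∧ ¬f ∧ ¬x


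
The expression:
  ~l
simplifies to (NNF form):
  ~l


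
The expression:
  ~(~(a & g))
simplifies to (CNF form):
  a & g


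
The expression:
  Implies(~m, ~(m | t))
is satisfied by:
  {m: True, t: False}
  {t: False, m: False}
  {t: True, m: True}


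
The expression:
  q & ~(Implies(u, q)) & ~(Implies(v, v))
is never true.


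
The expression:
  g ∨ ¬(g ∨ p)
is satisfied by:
  {g: True, p: False}
  {p: False, g: False}
  {p: True, g: True}


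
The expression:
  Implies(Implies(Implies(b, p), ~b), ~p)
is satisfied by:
  {b: True, p: False}
  {p: False, b: False}
  {p: True, b: True}


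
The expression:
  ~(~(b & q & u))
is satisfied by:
  {u: True, b: True, q: True}


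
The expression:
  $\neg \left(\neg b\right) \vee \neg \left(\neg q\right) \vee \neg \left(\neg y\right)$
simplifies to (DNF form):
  $b \vee q \vee y$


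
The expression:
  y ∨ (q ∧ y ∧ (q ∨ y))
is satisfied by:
  {y: True}


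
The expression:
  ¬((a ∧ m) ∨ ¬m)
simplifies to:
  m ∧ ¬a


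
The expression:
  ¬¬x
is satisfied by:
  {x: True}


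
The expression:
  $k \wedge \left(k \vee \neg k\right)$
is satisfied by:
  {k: True}


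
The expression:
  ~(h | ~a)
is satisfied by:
  {a: True, h: False}


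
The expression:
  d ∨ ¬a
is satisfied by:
  {d: True, a: False}
  {a: False, d: False}
  {a: True, d: True}


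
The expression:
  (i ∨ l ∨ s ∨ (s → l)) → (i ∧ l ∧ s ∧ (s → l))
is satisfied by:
  {i: True, s: True, l: True}


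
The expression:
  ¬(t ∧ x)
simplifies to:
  ¬t ∨ ¬x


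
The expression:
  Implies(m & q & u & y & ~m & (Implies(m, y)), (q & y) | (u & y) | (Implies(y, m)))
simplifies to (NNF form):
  True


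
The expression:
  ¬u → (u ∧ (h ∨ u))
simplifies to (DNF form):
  u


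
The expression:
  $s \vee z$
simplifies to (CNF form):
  $s \vee z$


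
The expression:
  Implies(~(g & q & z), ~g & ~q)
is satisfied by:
  {z: True, q: False, g: False}
  {z: False, q: False, g: False}
  {q: True, g: True, z: True}


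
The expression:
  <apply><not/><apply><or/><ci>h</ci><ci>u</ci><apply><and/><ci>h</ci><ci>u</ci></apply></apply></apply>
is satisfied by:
  {u: False, h: False}


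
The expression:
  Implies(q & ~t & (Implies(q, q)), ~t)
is always true.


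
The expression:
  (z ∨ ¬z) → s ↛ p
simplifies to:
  s ∧ ¬p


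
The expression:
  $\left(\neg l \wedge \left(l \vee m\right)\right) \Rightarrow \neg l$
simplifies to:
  $\text{True}$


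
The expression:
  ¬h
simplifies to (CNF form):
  ¬h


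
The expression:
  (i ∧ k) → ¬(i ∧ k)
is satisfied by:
  {k: False, i: False}
  {i: True, k: False}
  {k: True, i: False}


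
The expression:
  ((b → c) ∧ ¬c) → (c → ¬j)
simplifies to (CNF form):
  True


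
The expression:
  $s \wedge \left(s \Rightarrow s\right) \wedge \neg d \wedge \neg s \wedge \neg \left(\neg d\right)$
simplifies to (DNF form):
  $\text{False}$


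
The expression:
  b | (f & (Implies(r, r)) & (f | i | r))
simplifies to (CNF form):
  b | f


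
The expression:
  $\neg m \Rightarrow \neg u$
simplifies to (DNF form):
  $m \vee \neg u$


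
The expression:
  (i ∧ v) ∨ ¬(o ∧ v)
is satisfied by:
  {i: True, v: False, o: False}
  {v: False, o: False, i: False}
  {i: True, o: True, v: False}
  {o: True, v: False, i: False}
  {i: True, v: True, o: False}
  {v: True, i: False, o: False}
  {i: True, o: True, v: True}


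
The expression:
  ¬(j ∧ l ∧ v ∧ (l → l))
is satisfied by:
  {l: False, v: False, j: False}
  {j: True, l: False, v: False}
  {v: True, l: False, j: False}
  {j: True, v: True, l: False}
  {l: True, j: False, v: False}
  {j: True, l: True, v: False}
  {v: True, l: True, j: False}


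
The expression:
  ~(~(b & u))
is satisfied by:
  {u: True, b: True}


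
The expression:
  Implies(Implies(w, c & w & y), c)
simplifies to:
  c | w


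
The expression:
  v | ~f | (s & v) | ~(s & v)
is always true.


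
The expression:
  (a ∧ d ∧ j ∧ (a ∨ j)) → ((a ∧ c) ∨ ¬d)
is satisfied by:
  {c: True, d: False, a: False, j: False}
  {c: False, d: False, a: False, j: False}
  {j: True, c: True, d: False, a: False}
  {j: True, c: False, d: False, a: False}
  {a: True, c: True, d: False, j: False}
  {a: True, c: False, d: False, j: False}
  {j: True, a: True, c: True, d: False}
  {j: True, a: True, c: False, d: False}
  {d: True, c: True, j: False, a: False}
  {d: True, c: False, j: False, a: False}
  {j: True, d: True, c: True, a: False}
  {j: True, d: True, c: False, a: False}
  {a: True, d: True, c: True, j: False}
  {a: True, d: True, c: False, j: False}
  {a: True, d: True, j: True, c: True}


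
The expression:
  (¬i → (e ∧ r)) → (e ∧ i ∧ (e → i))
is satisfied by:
  {r: False, i: False, e: False}
  {e: True, r: False, i: False}
  {r: True, e: False, i: False}
  {i: True, e: True, r: False}
  {i: True, e: True, r: True}


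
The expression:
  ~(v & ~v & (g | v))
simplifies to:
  True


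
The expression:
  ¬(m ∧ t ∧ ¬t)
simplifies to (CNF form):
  True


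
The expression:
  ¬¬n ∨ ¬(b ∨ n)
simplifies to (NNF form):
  n ∨ ¬b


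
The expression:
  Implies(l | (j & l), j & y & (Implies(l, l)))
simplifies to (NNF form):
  ~l | (j & y)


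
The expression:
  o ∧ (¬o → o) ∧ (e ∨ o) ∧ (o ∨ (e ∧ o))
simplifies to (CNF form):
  o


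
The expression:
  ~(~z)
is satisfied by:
  {z: True}


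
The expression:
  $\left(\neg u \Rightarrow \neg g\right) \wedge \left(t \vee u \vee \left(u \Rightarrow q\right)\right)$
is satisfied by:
  {u: True, g: False}
  {g: False, u: False}
  {g: True, u: True}


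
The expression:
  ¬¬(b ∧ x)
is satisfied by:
  {b: True, x: True}


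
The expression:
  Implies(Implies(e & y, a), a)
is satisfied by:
  {a: True, e: True, y: True}
  {a: True, e: True, y: False}
  {a: True, y: True, e: False}
  {a: True, y: False, e: False}
  {e: True, y: True, a: False}


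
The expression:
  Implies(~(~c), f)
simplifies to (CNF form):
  f | ~c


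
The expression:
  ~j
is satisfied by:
  {j: False}


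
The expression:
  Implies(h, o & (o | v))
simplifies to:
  o | ~h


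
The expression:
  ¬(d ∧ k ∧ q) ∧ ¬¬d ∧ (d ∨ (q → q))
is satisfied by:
  {d: True, k: False, q: False}
  {q: True, d: True, k: False}
  {k: True, d: True, q: False}


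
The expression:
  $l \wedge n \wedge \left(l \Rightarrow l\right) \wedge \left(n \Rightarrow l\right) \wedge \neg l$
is never true.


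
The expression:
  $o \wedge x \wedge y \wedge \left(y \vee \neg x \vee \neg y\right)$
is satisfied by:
  {o: True, x: True, y: True}


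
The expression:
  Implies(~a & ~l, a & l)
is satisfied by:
  {a: True, l: True}
  {a: True, l: False}
  {l: True, a: False}


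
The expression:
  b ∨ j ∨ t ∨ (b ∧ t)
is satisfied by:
  {b: True, t: True, j: True}
  {b: True, t: True, j: False}
  {b: True, j: True, t: False}
  {b: True, j: False, t: False}
  {t: True, j: True, b: False}
  {t: True, j: False, b: False}
  {j: True, t: False, b: False}


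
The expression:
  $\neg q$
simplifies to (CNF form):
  $\neg q$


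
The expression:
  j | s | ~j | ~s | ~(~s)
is always true.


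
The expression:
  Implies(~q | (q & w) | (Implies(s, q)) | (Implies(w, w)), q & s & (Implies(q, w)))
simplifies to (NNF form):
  q & s & w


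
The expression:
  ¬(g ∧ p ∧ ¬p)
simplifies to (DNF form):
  True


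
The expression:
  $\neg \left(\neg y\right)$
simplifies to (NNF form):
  $y$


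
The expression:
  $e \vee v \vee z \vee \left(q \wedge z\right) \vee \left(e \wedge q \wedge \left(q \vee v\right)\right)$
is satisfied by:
  {z: True, v: True, e: True}
  {z: True, v: True, e: False}
  {z: True, e: True, v: False}
  {z: True, e: False, v: False}
  {v: True, e: True, z: False}
  {v: True, e: False, z: False}
  {e: True, v: False, z: False}


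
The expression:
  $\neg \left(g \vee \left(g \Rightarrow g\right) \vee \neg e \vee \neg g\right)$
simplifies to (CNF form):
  $\text{False}$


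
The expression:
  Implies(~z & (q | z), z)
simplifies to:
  z | ~q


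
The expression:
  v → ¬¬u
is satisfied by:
  {u: True, v: False}
  {v: False, u: False}
  {v: True, u: True}


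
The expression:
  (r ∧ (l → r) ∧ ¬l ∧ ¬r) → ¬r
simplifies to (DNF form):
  True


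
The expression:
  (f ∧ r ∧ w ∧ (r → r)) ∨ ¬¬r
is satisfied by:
  {r: True}


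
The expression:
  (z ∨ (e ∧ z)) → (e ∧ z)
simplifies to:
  e ∨ ¬z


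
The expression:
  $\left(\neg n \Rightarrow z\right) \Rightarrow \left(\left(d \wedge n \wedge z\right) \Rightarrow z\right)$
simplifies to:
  $\text{True}$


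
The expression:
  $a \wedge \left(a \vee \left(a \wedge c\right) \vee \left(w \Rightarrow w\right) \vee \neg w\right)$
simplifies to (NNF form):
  $a$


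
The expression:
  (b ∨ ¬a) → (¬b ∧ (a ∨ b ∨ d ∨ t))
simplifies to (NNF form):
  ¬b ∧ (a ∨ d ∨ t)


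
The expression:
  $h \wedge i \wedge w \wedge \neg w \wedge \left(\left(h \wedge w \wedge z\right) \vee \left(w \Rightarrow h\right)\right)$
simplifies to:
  $\text{False}$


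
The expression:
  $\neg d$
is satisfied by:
  {d: False}


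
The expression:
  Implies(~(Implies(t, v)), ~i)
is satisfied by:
  {v: True, t: False, i: False}
  {t: False, i: False, v: False}
  {v: True, i: True, t: False}
  {i: True, t: False, v: False}
  {v: True, t: True, i: False}
  {t: True, v: False, i: False}
  {v: True, i: True, t: True}


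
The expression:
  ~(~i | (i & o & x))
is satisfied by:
  {i: True, o: False, x: False}
  {i: True, x: True, o: False}
  {i: True, o: True, x: False}


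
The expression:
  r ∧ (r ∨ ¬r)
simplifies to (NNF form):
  r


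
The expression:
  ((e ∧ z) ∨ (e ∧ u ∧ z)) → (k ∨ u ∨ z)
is always true.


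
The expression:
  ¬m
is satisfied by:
  {m: False}


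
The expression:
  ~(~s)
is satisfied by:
  {s: True}


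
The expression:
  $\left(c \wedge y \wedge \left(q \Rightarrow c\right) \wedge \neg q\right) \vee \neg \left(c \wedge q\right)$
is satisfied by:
  {c: False, q: False}
  {q: True, c: False}
  {c: True, q: False}


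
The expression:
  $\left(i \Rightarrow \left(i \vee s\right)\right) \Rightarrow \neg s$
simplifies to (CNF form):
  $\neg s$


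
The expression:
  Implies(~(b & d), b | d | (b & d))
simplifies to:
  b | d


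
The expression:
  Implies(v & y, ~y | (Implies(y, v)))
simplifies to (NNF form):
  True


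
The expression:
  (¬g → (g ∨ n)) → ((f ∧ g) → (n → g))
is always true.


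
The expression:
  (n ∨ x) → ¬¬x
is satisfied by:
  {x: True, n: False}
  {n: False, x: False}
  {n: True, x: True}


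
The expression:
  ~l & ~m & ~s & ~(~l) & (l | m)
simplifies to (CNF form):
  False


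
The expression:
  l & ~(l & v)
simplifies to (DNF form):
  l & ~v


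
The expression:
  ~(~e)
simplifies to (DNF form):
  e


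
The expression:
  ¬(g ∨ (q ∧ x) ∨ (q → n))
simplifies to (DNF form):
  q ∧ ¬g ∧ ¬n ∧ ¬x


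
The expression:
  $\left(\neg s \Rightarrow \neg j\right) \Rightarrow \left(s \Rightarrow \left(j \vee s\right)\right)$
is always true.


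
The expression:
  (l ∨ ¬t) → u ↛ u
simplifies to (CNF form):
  t ∧ ¬l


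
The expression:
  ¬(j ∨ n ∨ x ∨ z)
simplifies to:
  ¬j ∧ ¬n ∧ ¬x ∧ ¬z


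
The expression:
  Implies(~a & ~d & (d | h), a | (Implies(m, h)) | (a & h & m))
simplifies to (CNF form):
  True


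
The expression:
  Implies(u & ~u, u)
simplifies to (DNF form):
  True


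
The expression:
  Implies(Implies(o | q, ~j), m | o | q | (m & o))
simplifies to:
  m | o | q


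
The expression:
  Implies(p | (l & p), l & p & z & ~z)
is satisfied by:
  {p: False}


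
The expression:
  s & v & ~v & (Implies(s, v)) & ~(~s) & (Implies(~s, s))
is never true.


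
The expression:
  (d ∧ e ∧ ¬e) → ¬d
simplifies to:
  True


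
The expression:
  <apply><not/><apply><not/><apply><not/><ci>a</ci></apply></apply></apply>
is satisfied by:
  {a: False}


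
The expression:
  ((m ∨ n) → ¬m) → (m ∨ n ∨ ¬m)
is always true.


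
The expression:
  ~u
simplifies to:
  ~u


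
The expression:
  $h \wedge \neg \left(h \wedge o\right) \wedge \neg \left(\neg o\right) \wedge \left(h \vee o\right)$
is never true.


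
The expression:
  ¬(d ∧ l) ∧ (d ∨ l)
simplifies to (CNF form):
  (d ∨ l) ∧ (d ∨ ¬d) ∧ (l ∨ ¬l) ∧ (¬d ∨ ¬l)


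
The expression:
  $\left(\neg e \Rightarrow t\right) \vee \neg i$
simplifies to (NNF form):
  $e \vee t \vee \neg i$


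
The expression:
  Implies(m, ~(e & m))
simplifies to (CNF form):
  ~e | ~m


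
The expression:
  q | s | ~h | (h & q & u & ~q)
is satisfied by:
  {q: True, s: True, h: False}
  {q: True, h: False, s: False}
  {s: True, h: False, q: False}
  {s: False, h: False, q: False}
  {q: True, s: True, h: True}
  {q: True, h: True, s: False}
  {s: True, h: True, q: False}


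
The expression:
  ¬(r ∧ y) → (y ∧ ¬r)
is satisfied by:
  {y: True}


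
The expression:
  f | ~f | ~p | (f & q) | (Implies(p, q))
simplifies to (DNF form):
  True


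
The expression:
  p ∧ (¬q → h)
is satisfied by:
  {p: True, q: True, h: True}
  {p: True, q: True, h: False}
  {p: True, h: True, q: False}


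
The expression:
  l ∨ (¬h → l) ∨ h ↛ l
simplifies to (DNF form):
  h ∨ l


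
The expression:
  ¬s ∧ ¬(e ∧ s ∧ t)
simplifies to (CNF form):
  ¬s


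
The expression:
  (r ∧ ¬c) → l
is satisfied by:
  {c: True, l: True, r: False}
  {c: True, l: False, r: False}
  {l: True, c: False, r: False}
  {c: False, l: False, r: False}
  {r: True, c: True, l: True}
  {r: True, c: True, l: False}
  {r: True, l: True, c: False}


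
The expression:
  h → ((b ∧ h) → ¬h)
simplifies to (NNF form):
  ¬b ∨ ¬h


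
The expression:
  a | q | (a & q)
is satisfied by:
  {a: True, q: True}
  {a: True, q: False}
  {q: True, a: False}


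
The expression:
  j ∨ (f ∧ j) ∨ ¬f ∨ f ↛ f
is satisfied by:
  {j: True, f: False}
  {f: False, j: False}
  {f: True, j: True}


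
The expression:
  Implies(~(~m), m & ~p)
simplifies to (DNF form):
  ~m | ~p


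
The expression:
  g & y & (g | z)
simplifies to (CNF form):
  g & y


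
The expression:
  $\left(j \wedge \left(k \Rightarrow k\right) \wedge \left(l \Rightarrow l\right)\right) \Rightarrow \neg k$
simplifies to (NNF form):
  $\neg j \vee \neg k$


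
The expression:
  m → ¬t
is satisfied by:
  {m: False, t: False}
  {t: True, m: False}
  {m: True, t: False}


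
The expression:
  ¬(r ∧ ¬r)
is always true.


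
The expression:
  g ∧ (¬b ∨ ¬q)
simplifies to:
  g ∧ (¬b ∨ ¬q)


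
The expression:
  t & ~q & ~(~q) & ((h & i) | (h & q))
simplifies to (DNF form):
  False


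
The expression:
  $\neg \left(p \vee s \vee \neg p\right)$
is never true.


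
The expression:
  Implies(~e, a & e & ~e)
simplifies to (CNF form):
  e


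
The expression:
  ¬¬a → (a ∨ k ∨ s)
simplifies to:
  True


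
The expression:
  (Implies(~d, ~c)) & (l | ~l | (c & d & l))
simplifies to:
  d | ~c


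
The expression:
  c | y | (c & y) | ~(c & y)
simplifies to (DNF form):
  True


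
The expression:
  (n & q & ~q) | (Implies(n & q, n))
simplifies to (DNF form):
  True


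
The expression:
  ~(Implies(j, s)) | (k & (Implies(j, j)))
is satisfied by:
  {k: True, j: True, s: False}
  {k: True, s: False, j: False}
  {k: True, j: True, s: True}
  {k: True, s: True, j: False}
  {j: True, s: False, k: False}


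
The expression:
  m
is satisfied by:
  {m: True}


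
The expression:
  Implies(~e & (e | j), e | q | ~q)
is always true.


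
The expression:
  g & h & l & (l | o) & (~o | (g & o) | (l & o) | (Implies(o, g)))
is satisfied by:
  {h: True, g: True, l: True}


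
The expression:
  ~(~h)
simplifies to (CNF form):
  h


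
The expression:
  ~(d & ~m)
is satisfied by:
  {m: True, d: False}
  {d: False, m: False}
  {d: True, m: True}


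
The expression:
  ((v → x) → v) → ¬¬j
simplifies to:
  j ∨ ¬v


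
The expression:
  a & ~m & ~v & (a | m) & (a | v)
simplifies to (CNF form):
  a & ~m & ~v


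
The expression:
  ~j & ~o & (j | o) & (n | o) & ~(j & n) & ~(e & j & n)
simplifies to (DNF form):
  False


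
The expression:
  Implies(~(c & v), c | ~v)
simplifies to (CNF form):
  c | ~v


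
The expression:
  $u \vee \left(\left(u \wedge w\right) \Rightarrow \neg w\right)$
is always true.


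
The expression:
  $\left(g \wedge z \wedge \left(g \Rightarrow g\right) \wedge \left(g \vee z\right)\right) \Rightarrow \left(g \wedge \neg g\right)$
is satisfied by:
  {g: False, z: False}
  {z: True, g: False}
  {g: True, z: False}


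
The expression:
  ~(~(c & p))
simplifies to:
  c & p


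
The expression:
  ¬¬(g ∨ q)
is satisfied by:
  {q: True, g: True}
  {q: True, g: False}
  {g: True, q: False}


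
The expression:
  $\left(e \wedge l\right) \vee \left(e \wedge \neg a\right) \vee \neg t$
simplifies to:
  $\left(e \wedge l\right) \vee \left(e \wedge \neg a\right) \vee \neg t$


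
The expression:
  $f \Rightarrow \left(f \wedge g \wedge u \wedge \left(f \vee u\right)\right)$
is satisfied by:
  {g: True, u: True, f: False}
  {g: True, u: False, f: False}
  {u: True, g: False, f: False}
  {g: False, u: False, f: False}
  {f: True, g: True, u: True}


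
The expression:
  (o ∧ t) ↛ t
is never true.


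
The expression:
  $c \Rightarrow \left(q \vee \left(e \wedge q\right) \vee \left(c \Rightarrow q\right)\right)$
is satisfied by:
  {q: True, c: False}
  {c: False, q: False}
  {c: True, q: True}


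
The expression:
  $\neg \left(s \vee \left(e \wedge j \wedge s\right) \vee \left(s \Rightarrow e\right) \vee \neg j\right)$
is never true.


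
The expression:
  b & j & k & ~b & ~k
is never true.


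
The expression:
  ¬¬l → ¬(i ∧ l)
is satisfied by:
  {l: False, i: False}
  {i: True, l: False}
  {l: True, i: False}


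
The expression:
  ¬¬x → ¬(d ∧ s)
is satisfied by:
  {s: False, d: False, x: False}
  {x: True, s: False, d: False}
  {d: True, s: False, x: False}
  {x: True, d: True, s: False}
  {s: True, x: False, d: False}
  {x: True, s: True, d: False}
  {d: True, s: True, x: False}


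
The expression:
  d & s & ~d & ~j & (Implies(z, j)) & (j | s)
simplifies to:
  False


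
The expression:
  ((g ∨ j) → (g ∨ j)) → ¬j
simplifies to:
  ¬j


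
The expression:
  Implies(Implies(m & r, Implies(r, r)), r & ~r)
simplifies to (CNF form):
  False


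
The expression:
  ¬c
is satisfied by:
  {c: False}


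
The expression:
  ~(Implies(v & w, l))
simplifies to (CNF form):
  v & w & ~l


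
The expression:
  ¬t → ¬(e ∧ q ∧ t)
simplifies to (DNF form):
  True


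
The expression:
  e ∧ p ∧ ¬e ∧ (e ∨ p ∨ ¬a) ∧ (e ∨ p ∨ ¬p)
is never true.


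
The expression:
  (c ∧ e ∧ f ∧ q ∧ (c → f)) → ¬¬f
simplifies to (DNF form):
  True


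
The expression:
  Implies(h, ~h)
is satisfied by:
  {h: False}


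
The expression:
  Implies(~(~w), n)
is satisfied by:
  {n: True, w: False}
  {w: False, n: False}
  {w: True, n: True}


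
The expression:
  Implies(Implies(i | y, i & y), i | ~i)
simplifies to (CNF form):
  True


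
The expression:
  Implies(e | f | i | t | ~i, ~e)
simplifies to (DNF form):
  ~e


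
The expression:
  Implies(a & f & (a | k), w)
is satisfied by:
  {w: True, a: False, f: False}
  {w: False, a: False, f: False}
  {f: True, w: True, a: False}
  {f: True, w: False, a: False}
  {a: True, w: True, f: False}
  {a: True, w: False, f: False}
  {a: True, f: True, w: True}


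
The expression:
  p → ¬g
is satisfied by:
  {p: False, g: False}
  {g: True, p: False}
  {p: True, g: False}


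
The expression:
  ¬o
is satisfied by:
  {o: False}


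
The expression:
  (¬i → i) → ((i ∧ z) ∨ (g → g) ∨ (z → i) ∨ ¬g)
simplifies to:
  True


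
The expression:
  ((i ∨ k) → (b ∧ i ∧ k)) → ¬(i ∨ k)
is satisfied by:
  {k: False, b: False, i: False}
  {i: True, k: False, b: False}
  {b: True, k: False, i: False}
  {i: True, b: True, k: False}
  {k: True, i: False, b: False}
  {i: True, k: True, b: False}
  {b: True, k: True, i: False}


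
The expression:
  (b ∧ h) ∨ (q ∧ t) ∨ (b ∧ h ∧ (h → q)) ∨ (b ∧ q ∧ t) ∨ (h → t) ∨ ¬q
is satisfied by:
  {b: True, t: True, h: False, q: False}
  {b: True, h: False, q: False, t: False}
  {t: True, h: False, q: False, b: False}
  {t: False, h: False, q: False, b: False}
  {b: True, q: True, t: True, h: False}
  {b: True, q: True, t: False, h: False}
  {q: True, t: True, b: False, h: False}
  {q: True, b: False, h: False, t: False}
  {t: True, b: True, h: True, q: False}
  {b: True, h: True, t: False, q: False}
  {t: True, h: True, b: False, q: False}
  {h: True, b: False, q: False, t: False}
  {b: True, q: True, h: True, t: True}
  {b: True, q: True, h: True, t: False}
  {q: True, h: True, t: True, b: False}


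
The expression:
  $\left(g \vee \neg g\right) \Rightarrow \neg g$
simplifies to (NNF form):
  $\neg g$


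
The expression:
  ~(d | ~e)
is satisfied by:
  {e: True, d: False}


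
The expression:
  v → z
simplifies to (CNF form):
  z ∨ ¬v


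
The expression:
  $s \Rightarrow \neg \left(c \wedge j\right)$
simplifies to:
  $\neg c \vee \neg j \vee \neg s$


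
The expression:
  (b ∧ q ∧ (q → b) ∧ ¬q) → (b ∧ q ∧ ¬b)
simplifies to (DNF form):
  True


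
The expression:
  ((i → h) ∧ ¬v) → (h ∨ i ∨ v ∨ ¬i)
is always true.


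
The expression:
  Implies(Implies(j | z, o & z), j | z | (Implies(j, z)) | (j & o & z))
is always true.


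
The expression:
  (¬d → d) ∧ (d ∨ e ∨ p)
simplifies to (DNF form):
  d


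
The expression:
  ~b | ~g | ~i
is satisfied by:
  {g: False, b: False, i: False}
  {i: True, g: False, b: False}
  {b: True, g: False, i: False}
  {i: True, b: True, g: False}
  {g: True, i: False, b: False}
  {i: True, g: True, b: False}
  {b: True, g: True, i: False}


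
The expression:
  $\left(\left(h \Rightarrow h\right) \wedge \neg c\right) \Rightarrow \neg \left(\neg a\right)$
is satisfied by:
  {a: True, c: True}
  {a: True, c: False}
  {c: True, a: False}


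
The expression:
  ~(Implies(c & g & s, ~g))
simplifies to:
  c & g & s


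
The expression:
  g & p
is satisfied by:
  {p: True, g: True}


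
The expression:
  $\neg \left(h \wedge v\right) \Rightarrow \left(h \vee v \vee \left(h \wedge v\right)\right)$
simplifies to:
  $h \vee v$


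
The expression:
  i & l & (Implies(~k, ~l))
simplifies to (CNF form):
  i & k & l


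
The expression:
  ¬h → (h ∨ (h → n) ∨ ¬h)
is always true.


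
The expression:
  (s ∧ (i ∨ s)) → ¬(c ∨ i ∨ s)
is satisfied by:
  {s: False}


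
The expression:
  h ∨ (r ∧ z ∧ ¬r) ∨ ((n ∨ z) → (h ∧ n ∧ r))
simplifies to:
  h ∨ (¬n ∧ ¬z)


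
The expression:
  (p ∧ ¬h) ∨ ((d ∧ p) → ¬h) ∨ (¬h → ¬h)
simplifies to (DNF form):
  True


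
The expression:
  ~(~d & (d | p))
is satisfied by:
  {d: True, p: False}
  {p: False, d: False}
  {p: True, d: True}


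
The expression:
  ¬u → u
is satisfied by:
  {u: True}


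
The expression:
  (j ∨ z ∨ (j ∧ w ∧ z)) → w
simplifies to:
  w ∨ (¬j ∧ ¬z)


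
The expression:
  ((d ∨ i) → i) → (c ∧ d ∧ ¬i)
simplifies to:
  d ∧ ¬i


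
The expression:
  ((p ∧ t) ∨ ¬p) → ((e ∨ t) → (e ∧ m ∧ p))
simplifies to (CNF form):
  (e ∨ ¬t) ∧ (m ∨ ¬t) ∧ (p ∨ ¬e)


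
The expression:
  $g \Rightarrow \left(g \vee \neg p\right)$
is always true.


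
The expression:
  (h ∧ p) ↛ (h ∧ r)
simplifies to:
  h ∧ p ∧ ¬r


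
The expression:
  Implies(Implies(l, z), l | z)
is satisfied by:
  {z: True, l: True}
  {z: True, l: False}
  {l: True, z: False}


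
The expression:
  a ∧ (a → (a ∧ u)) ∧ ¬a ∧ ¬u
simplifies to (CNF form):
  False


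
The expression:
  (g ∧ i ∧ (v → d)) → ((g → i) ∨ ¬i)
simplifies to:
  True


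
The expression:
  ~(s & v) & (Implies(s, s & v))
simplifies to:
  ~s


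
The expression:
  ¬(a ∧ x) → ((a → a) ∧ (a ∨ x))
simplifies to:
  a ∨ x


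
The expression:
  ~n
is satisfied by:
  {n: False}


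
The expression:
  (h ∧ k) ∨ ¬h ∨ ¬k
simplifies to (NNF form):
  True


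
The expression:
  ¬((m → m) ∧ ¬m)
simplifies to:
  m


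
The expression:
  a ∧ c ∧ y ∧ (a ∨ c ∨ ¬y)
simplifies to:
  a ∧ c ∧ y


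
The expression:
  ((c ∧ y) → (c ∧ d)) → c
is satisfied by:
  {c: True}


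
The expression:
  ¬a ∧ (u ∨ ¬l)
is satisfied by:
  {u: True, l: False, a: False}
  {l: False, a: False, u: False}
  {u: True, l: True, a: False}


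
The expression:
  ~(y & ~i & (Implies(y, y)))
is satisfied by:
  {i: True, y: False}
  {y: False, i: False}
  {y: True, i: True}


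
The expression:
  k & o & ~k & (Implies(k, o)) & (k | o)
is never true.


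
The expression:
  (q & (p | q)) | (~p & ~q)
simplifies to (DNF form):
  q | ~p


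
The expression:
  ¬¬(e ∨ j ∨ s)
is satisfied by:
  {e: True, s: True, j: True}
  {e: True, s: True, j: False}
  {e: True, j: True, s: False}
  {e: True, j: False, s: False}
  {s: True, j: True, e: False}
  {s: True, j: False, e: False}
  {j: True, s: False, e: False}


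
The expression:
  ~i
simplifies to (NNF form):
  ~i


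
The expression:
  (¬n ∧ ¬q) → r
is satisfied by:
  {r: True, n: True, q: True}
  {r: True, n: True, q: False}
  {r: True, q: True, n: False}
  {r: True, q: False, n: False}
  {n: True, q: True, r: False}
  {n: True, q: False, r: False}
  {q: True, n: False, r: False}


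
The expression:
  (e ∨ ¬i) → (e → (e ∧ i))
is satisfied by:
  {i: True, e: False}
  {e: False, i: False}
  {e: True, i: True}


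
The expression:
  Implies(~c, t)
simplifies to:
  c | t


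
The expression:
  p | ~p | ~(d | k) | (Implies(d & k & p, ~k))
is always true.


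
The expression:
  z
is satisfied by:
  {z: True}


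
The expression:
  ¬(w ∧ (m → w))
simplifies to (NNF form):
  ¬w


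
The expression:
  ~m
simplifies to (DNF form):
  ~m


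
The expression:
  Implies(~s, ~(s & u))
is always true.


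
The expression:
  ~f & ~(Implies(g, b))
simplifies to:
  g & ~b & ~f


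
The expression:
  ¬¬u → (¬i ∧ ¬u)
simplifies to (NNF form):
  ¬u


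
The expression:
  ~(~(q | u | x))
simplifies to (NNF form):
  q | u | x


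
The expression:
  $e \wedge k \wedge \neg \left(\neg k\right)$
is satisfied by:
  {e: True, k: True}


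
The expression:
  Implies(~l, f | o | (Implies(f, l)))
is always true.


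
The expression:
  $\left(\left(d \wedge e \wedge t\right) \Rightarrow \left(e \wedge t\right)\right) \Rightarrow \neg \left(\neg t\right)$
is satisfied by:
  {t: True}


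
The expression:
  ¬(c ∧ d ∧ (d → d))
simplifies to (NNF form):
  ¬c ∨ ¬d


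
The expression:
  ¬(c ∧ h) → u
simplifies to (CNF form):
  (c ∨ u) ∧ (h ∨ u)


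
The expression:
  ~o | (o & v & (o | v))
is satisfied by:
  {v: True, o: False}
  {o: False, v: False}
  {o: True, v: True}


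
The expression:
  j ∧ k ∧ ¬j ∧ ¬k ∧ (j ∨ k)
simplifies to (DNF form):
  False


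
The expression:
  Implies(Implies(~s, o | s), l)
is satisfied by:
  {l: True, o: False, s: False}
  {l: True, s: True, o: False}
  {l: True, o: True, s: False}
  {l: True, s: True, o: True}
  {s: False, o: False, l: False}


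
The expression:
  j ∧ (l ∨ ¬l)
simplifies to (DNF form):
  j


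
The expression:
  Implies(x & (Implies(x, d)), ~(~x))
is always true.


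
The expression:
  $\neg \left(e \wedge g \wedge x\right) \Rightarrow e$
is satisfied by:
  {e: True}


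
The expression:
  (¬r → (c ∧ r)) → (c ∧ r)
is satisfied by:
  {c: True, r: False}
  {r: False, c: False}
  {r: True, c: True}


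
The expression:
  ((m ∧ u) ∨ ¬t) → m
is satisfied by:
  {t: True, m: True}
  {t: True, m: False}
  {m: True, t: False}


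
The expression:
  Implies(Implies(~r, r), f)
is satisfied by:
  {f: True, r: False}
  {r: False, f: False}
  {r: True, f: True}


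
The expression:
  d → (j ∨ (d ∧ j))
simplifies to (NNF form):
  j ∨ ¬d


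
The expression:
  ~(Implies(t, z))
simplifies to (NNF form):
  t & ~z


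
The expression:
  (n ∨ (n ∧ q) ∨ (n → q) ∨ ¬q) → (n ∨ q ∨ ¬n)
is always true.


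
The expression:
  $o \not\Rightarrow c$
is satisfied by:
  {o: True, c: False}


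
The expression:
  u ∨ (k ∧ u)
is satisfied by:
  {u: True}


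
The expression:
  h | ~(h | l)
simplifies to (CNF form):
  h | ~l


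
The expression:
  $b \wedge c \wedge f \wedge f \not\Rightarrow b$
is never true.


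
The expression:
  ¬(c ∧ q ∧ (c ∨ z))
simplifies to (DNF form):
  ¬c ∨ ¬q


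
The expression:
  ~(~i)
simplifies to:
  i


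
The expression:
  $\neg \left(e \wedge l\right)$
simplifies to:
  $\neg e \vee \neg l$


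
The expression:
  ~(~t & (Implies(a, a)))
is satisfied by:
  {t: True}


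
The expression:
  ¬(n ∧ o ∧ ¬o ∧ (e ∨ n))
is always true.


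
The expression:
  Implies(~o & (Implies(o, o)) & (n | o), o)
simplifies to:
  o | ~n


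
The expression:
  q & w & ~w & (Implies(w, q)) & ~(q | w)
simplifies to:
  False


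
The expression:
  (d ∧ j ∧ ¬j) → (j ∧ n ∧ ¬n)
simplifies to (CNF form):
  True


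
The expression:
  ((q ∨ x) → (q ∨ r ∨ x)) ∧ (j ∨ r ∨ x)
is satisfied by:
  {r: True, x: True, j: True}
  {r: True, x: True, j: False}
  {r: True, j: True, x: False}
  {r: True, j: False, x: False}
  {x: True, j: True, r: False}
  {x: True, j: False, r: False}
  {j: True, x: False, r: False}


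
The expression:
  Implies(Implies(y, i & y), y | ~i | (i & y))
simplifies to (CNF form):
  y | ~i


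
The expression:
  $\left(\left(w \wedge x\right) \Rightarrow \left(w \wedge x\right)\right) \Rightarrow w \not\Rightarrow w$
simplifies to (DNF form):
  $\text{False}$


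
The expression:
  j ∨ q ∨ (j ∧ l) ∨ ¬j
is always true.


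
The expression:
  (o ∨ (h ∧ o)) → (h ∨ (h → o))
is always true.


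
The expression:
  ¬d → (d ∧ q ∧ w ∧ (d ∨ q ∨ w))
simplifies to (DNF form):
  d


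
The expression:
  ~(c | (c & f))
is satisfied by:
  {c: False}


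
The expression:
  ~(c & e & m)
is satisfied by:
  {m: False, c: False, e: False}
  {e: True, m: False, c: False}
  {c: True, m: False, e: False}
  {e: True, c: True, m: False}
  {m: True, e: False, c: False}
  {e: True, m: True, c: False}
  {c: True, m: True, e: False}


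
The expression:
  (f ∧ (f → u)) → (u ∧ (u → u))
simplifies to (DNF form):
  True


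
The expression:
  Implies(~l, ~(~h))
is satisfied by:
  {l: True, h: True}
  {l: True, h: False}
  {h: True, l: False}


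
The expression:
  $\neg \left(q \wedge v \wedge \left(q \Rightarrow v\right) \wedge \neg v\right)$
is always true.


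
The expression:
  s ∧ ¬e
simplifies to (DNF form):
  s ∧ ¬e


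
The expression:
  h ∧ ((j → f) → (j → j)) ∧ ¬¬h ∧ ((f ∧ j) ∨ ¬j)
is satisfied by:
  {h: True, f: True, j: False}
  {h: True, f: False, j: False}
  {h: True, j: True, f: True}


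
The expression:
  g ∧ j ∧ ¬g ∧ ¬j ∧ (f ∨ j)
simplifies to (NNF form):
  False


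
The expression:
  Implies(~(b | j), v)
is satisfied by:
  {b: True, v: True, j: True}
  {b: True, v: True, j: False}
  {b: True, j: True, v: False}
  {b: True, j: False, v: False}
  {v: True, j: True, b: False}
  {v: True, j: False, b: False}
  {j: True, v: False, b: False}
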